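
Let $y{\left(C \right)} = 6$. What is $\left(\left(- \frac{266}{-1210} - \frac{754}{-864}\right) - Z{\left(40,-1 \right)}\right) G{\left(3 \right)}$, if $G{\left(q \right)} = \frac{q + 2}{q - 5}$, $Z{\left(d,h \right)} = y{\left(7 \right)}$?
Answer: $\frac{1282619}{104544} \approx 12.269$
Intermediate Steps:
$Z{\left(d,h \right)} = 6$
$G{\left(q \right)} = \frac{2 + q}{-5 + q}$
$\left(\left(- \frac{266}{-1210} - \frac{754}{-864}\right) - Z{\left(40,-1 \right)}\right) G{\left(3 \right)} = \left(\left(- \frac{266}{-1210} - \frac{754}{-864}\right) - 6\right) \frac{2 + 3}{-5 + 3} = \left(\left(\left(-266\right) \left(- \frac{1}{1210}\right) - - \frac{377}{432}\right) - 6\right) \frac{1}{-2} \cdot 5 = \left(\left(\frac{133}{605} + \frac{377}{432}\right) - 6\right) \left(\left(- \frac{1}{2}\right) 5\right) = \left(\frac{285541}{261360} - 6\right) \left(- \frac{5}{2}\right) = \left(- \frac{1282619}{261360}\right) \left(- \frac{5}{2}\right) = \frac{1282619}{104544}$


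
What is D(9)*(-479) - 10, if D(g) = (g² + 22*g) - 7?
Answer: -130298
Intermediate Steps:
D(g) = -7 + g² + 22*g
D(9)*(-479) - 10 = (-7 + 9² + 22*9)*(-479) - 10 = (-7 + 81 + 198)*(-479) - 10 = 272*(-479) - 10 = -130288 - 10 = -130298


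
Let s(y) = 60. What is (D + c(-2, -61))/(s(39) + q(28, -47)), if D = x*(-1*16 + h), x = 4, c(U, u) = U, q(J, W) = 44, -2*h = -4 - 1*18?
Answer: -11/52 ≈ -0.21154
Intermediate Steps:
h = 11 (h = -(-4 - 1*18)/2 = -(-4 - 18)/2 = -1/2*(-22) = 11)
D = -20 (D = 4*(-1*16 + 11) = 4*(-16 + 11) = 4*(-5) = -20)
(D + c(-2, -61))/(s(39) + q(28, -47)) = (-20 - 2)/(60 + 44) = -22/104 = -22*1/104 = -11/52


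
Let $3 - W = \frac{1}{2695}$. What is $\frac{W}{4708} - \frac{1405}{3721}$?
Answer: $- \frac{4449160934}{11803067815} \approx -0.37695$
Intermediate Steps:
$W = \frac{8084}{2695}$ ($W = 3 - \frac{1}{2695} = \frac{8084}{2695} \approx 2.9996$)
$\frac{W}{4708} - \frac{1405}{3721} = \frac{8084}{2695 \cdot 4708} - \frac{1405}{3721} = \frac{8084}{2695} \cdot \frac{1}{4708} - \frac{1405}{3721} = \frac{2021}{3172015} - \frac{1405}{3721} = - \frac{4449160934}{11803067815}$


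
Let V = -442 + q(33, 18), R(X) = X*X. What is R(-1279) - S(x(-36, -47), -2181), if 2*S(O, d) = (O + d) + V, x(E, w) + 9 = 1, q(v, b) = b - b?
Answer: 3274313/2 ≈ 1.6372e+6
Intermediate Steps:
q(v, b) = 0
R(X) = X²
x(E, w) = -8 (x(E, w) = -9 + 1 = -8)
V = -442 (V = -442 + 0 = -442)
S(O, d) = -221 + O/2 + d/2 (S(O, d) = ((O + d) - 442)/2 = (-442 + O + d)/2 = -221 + O/2 + d/2)
R(-1279) - S(x(-36, -47), -2181) = (-1279)² - (-221 + (½)*(-8) + (½)*(-2181)) = 1635841 - (-221 - 4 - 2181/2) = 1635841 - 1*(-2631/2) = 1635841 + 2631/2 = 3274313/2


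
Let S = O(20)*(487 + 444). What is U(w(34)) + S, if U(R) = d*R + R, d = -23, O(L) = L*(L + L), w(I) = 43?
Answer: 743854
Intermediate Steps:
O(L) = 2*L**2 (O(L) = L*(2*L) = 2*L**2)
S = 744800 (S = (2*20**2)*(487 + 444) = (2*400)*931 = 800*931 = 744800)
U(R) = -22*R (U(R) = -23*R + R = -22*R)
U(w(34)) + S = -22*43 + 744800 = -946 + 744800 = 743854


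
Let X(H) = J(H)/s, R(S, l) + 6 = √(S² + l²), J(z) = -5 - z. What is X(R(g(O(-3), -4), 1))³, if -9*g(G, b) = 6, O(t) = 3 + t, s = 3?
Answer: (3 - √13)³/729 ≈ -0.00030460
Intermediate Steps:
g(G, b) = -⅔ (g(G, b) = -⅑*6 = -⅔)
R(S, l) = -6 + √(S² + l²)
X(H) = -5/3 - H/3 (X(H) = (-5 - H)/3 = (-5 - H)*(⅓) = -5/3 - H/3)
X(R(g(O(-3), -4), 1))³ = (-5/3 - (-6 + √((-⅔)² + 1²))/3)³ = (-5/3 - (-6 + √(4/9 + 1))/3)³ = (-5/3 - (-6 + √(13/9))/3)³ = (-5/3 - (-6 + √13/3)/3)³ = (-5/3 + (2 - √13/9))³ = (⅓ - √13/9)³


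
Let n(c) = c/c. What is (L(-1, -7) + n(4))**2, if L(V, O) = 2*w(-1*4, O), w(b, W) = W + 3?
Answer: 49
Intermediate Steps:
n(c) = 1
w(b, W) = 3 + W
L(V, O) = 6 + 2*O (L(V, O) = 2*(3 + O) = 6 + 2*O)
(L(-1, -7) + n(4))**2 = ((6 + 2*(-7)) + 1)**2 = ((6 - 14) + 1)**2 = (-8 + 1)**2 = (-7)**2 = 49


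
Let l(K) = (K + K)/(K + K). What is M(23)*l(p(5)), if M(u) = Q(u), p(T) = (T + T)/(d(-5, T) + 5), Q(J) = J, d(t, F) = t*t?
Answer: 23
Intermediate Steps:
d(t, F) = t²
p(T) = T/15 (p(T) = (T + T)/((-5)² + 5) = (2*T)/(25 + 5) = (2*T)/30 = (2*T)*(1/30) = T/15)
l(K) = 1 (l(K) = (2*K)/((2*K)) = (2*K)*(1/(2*K)) = 1)
M(u) = u
M(23)*l(p(5)) = 23*1 = 23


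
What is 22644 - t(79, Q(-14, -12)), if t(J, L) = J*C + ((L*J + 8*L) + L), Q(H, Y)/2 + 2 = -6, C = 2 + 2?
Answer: 23736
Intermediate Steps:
C = 4
Q(H, Y) = -16 (Q(H, Y) = -4 + 2*(-6) = -4 - 12 = -16)
t(J, L) = 4*J + 9*L + J*L (t(J, L) = J*4 + ((L*J + 8*L) + L) = 4*J + ((J*L + 8*L) + L) = 4*J + ((8*L + J*L) + L) = 4*J + (9*L + J*L) = 4*J + 9*L + J*L)
22644 - t(79, Q(-14, -12)) = 22644 - (4*79 + 9*(-16) + 79*(-16)) = 22644 - (316 - 144 - 1264) = 22644 - 1*(-1092) = 22644 + 1092 = 23736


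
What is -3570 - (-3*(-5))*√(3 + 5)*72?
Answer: -3570 - 2160*√2 ≈ -6624.7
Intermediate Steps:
-3570 - (-3*(-5))*√(3 + 5)*72 = -3570 - 15*√8*72 = -3570 - 15*(2*√2)*72 = -3570 - 30*√2*72 = -3570 - 2160*√2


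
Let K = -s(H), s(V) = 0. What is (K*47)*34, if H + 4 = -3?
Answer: 0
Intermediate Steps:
H = -7 (H = -4 - 3 = -7)
K = 0 (K = -1*0 = 0)
(K*47)*34 = (0*47)*34 = 0*34 = 0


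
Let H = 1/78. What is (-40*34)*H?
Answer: -680/39 ≈ -17.436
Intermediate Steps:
H = 1/78 ≈ 0.012821
(-40*34)*H = -40*34*(1/78) = -1360*1/78 = -680/39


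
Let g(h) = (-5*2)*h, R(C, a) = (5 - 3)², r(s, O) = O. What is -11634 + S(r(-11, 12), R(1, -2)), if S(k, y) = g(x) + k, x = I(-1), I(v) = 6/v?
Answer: -11562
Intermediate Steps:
x = -6 (x = 6/(-1) = 6*(-1) = -6)
R(C, a) = 4 (R(C, a) = 2² = 4)
g(h) = -10*h
S(k, y) = 60 + k (S(k, y) = -10*(-6) + k = 60 + k)
-11634 + S(r(-11, 12), R(1, -2)) = -11634 + (60 + 12) = -11634 + 72 = -11562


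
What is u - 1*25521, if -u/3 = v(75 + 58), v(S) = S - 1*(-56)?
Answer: -26088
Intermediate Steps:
v(S) = 56 + S (v(S) = S + 56 = 56 + S)
u = -567 (u = -3*(56 + (75 + 58)) = -3*(56 + 133) = -3*189 = -567)
u - 1*25521 = -567 - 1*25521 = -567 - 25521 = -26088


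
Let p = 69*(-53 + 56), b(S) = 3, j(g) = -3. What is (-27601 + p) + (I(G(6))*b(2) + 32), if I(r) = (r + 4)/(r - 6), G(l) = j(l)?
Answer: -82087/3 ≈ -27362.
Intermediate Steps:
G(l) = -3
I(r) = (4 + r)/(-6 + r)
p = 207 (p = 69*3 = 207)
(-27601 + p) + (I(G(6))*b(2) + 32) = (-27601 + 207) + (((4 - 3)/(-6 - 3))*3 + 32) = -27394 + ((1/(-9))*3 + 32) = -27394 + (-1/9*1*3 + 32) = -27394 + (-1/9*3 + 32) = -27394 + (-1/3 + 32) = -27394 + 95/3 = -82087/3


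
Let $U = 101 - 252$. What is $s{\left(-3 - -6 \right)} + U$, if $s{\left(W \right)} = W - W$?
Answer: $-151$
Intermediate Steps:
$U = -151$ ($U = 101 - 252 = -151$)
$s{\left(W \right)} = 0$
$s{\left(-3 - -6 \right)} + U = 0 - 151 = -151$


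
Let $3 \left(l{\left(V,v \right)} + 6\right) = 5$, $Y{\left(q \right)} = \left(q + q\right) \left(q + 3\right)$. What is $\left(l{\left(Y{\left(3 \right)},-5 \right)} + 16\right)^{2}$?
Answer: $\frac{1225}{9} \approx 136.11$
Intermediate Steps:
$Y{\left(q \right)} = 2 q \left(3 + q\right)$
$l{\left(V,v \right)} = - \frac{13}{3}$ ($l{\left(V,v \right)} = -6 + \frac{1}{3} \cdot 5 = -6 + \frac{5}{3} = - \frac{13}{3}$)
$\left(l{\left(Y{\left(3 \right)},-5 \right)} + 16\right)^{2} = \left(- \frac{13}{3} + 16\right)^{2} = \left(\frac{35}{3}\right)^{2} = \frac{1225}{9}$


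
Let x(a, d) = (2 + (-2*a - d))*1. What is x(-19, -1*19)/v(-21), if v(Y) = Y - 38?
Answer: -1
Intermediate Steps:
x(a, d) = 2 - d - 2*a (x(a, d) = (2 + (-d - 2*a))*1 = (2 - d - 2*a)*1 = 2 - d - 2*a)
v(Y) = -38 + Y
x(-19, -1*19)/v(-21) = (2 - (-1)*19 - 2*(-19))/(-38 - 21) = (2 - 1*(-19) + 38)/(-59) = (2 + 19 + 38)*(-1/59) = 59*(-1/59) = -1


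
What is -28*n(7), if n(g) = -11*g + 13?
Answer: 1792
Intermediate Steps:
n(g) = 13 - 11*g
-28*n(7) = -28*(13 - 11*7) = -28*(13 - 77) = -28*(-64) = 1792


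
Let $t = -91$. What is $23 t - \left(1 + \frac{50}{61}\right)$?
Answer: $- \frac{127784}{61} \approx -2094.8$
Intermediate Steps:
$23 t - \left(1 + \frac{50}{61}\right) = 23 \left(-91\right) - \left(1 + \frac{50}{61}\right) = -2093 - \frac{111}{61} = - \frac{127784}{61}$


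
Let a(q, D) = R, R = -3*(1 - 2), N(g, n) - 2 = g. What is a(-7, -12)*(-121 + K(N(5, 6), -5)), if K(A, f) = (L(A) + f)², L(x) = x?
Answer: -351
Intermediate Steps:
N(g, n) = 2 + g
K(A, f) = (A + f)²
R = 3 (R = -3*(-1) = 3)
a(q, D) = 3
a(-7, -12)*(-121 + K(N(5, 6), -5)) = 3*(-121 + ((2 + 5) - 5)²) = 3*(-121 + (7 - 5)²) = 3*(-121 + 2²) = 3*(-121 + 4) = 3*(-117) = -351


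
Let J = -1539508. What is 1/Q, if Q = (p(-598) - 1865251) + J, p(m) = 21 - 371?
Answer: -1/3405109 ≈ -2.9368e-7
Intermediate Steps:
p(m) = -350
Q = -3405109 (Q = (-350 - 1865251) - 1539508 = -1865601 - 1539508 = -3405109)
1/Q = 1/(-3405109) = -1/3405109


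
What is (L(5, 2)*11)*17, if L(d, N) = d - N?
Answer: 561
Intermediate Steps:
(L(5, 2)*11)*17 = ((5 - 1*2)*11)*17 = ((5 - 2)*11)*17 = (3*11)*17 = 33*17 = 561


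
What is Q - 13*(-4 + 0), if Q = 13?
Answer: 65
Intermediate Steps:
Q - 13*(-4 + 0) = 13 - 13*(-4 + 0) = 13 - (-52) = 13 - 13*(-4) = 13 + 52 = 65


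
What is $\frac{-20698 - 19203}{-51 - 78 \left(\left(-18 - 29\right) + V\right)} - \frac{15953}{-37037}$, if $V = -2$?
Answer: $- \frac{202522082}{19952361} \approx -10.15$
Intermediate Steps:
$\frac{-20698 - 19203}{-51 - 78 \left(\left(-18 - 29\right) + V\right)} - \frac{15953}{-37037} = \frac{-20698 - 19203}{-51 - 78 \left(\left(-18 - 29\right) - 2\right)} - \frac{15953}{-37037} = \frac{-20698 - 19203}{-51 - 78 \left(-47 - 2\right)} - - \frac{2279}{5291} = - \frac{39901}{-51 - -3822} + \frac{2279}{5291} = - \frac{39901}{-51 + 3822} + \frac{2279}{5291} = - \frac{39901}{3771} + \frac{2279}{5291} = - \frac{202522082}{19952361}$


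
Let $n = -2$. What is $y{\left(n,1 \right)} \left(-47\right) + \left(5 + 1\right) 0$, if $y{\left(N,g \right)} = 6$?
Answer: $-282$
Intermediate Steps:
$y{\left(n,1 \right)} \left(-47\right) + \left(5 + 1\right) 0 = 6 \left(-47\right) + \left(5 + 1\right) 0 = -282 + 6 \cdot 0 = -282 + 0 = -282$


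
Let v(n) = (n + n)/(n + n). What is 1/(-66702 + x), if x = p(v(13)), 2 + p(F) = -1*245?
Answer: -1/66949 ≈ -1.4937e-5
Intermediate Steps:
v(n) = 1 (v(n) = (2*n)/((2*n)) = (2*n)*(1/(2*n)) = 1)
p(F) = -247 (p(F) = -2 - 1*245 = -2 - 245 = -247)
x = -247
1/(-66702 + x) = 1/(-66702 - 247) = 1/(-66949) = -1/66949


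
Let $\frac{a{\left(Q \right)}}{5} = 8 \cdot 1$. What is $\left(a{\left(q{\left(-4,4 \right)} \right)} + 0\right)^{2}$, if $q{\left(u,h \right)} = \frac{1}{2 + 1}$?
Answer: $1600$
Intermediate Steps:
$q{\left(u,h \right)} = \frac{1}{3}$
$a{\left(Q \right)} = 40$ ($a{\left(Q \right)} = 5 \cdot 8 \cdot 1 = 5 \cdot 8 = 40$)
$\left(a{\left(q{\left(-4,4 \right)} \right)} + 0\right)^{2} = \left(40 + 0\right)^{2} = 40^{2} = 1600$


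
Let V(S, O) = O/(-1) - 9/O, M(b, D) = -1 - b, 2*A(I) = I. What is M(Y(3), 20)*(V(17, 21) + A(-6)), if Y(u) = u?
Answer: 684/7 ≈ 97.714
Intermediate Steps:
A(I) = I/2
V(S, O) = -O - 9/O (V(S, O) = O*(-1) - 9/O = -O - 9/O)
M(Y(3), 20)*(V(17, 21) + A(-6)) = (-1 - 1*3)*((-1*21 - 9/21) + (1/2)*(-6)) = (-1 - 3)*((-21 - 9*1/21) - 3) = -4*((-21 - 3/7) - 3) = -4*(-150/7 - 3) = -4*(-171/7) = 684/7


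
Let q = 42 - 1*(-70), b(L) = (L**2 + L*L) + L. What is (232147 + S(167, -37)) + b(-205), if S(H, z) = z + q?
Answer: 316067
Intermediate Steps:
b(L) = L + 2*L**2 (b(L) = (L**2 + L**2) + L = 2*L**2 + L = L + 2*L**2)
q = 112 (q = 42 + 70 = 112)
S(H, z) = 112 + z (S(H, z) = z + 112 = 112 + z)
(232147 + S(167, -37)) + b(-205) = (232147 + (112 - 37)) - 205*(1 + 2*(-205)) = (232147 + 75) - 205*(1 - 410) = 232222 - 205*(-409) = 232222 + 83845 = 316067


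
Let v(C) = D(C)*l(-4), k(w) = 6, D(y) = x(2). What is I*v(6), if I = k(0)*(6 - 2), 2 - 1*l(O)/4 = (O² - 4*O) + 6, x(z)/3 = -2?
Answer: 20736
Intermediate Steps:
x(z) = -6 (x(z) = 3*(-2) = -6)
D(y) = -6
l(O) = -16 - 4*O² + 16*O (l(O) = 8 - 4*((O² - 4*O) + 6) = 8 - 4*(6 + O² - 4*O) = 8 + (-24 - 4*O² + 16*O) = -16 - 4*O² + 16*O)
v(C) = 864 (v(C) = -6*(-16 - 4*(-4)² + 16*(-4)) = -6*(-16 - 4*16 - 64) = -6*(-16 - 64 - 64) = -6*(-144) = 864)
I = 24 (I = 6*(6 - 2) = 6*4 = 24)
I*v(6) = 24*864 = 20736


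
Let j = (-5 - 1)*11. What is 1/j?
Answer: -1/66 ≈ -0.015152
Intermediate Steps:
j = -66 (j = -6*11 = -66)
1/j = 1/(-66) = -1/66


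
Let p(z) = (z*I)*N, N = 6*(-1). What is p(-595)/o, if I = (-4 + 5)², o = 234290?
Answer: 51/3347 ≈ 0.015238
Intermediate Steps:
N = -6
I = 1 (I = 1² = 1)
p(z) = -6*z (p(z) = (z*1)*(-6) = z*(-6) = -6*z)
p(-595)/o = -6*(-595)/234290 = 3570*(1/234290) = 51/3347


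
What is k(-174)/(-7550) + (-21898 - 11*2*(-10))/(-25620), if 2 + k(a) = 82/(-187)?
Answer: 510296117/602859950 ≈ 0.84646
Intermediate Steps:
k(a) = -456/187 (k(a) = -2 + 82/(-187) = -2 + 82*(-1/187) = -2 - 82/187 = -456/187)
k(-174)/(-7550) + (-21898 - 11*2*(-10))/(-25620) = -456/187/(-7550) + (-21898 - 11*2*(-10))/(-25620) = -456/187*(-1/7550) + (-21898 - 22*(-10))*(-1/25620) = 228/705925 + (-21898 + 220)*(-1/25620) = 228/705925 - 21678*(-1/25620) = 228/705925 + 3613/4270 = 510296117/602859950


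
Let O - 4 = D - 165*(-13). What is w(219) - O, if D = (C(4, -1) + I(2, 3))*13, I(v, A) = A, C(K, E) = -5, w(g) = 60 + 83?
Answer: -1980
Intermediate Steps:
w(g) = 143
D = -26 (D = (-5 + 3)*13 = -2*13 = -26)
O = 2123 (O = 4 + (-26 - 165*(-13)) = 4 + (-26 - 1*(-2145)) = 4 + (-26 + 2145) = 4 + 2119 = 2123)
w(219) - O = 143 - 1*2123 = 143 - 2123 = -1980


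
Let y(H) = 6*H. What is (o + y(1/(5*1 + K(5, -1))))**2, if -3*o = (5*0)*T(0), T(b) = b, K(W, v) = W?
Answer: 9/25 ≈ 0.36000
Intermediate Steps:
o = 0 (o = -5*0*0/3 = -0*0 = -1/3*0 = 0)
(o + y(1/(5*1 + K(5, -1))))**2 = (0 + 6/(5*1 + 5))**2 = (0 + 6/(5 + 5))**2 = (0 + 6/10)**2 = (0 + 6*(1/10))**2 = (0 + 3/5)**2 = (3/5)**2 = 9/25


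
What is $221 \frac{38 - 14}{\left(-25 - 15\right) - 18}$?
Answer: $- \frac{2652}{29} \approx -91.448$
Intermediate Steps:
$221 \frac{38 - 14}{\left(-25 - 15\right) - 18} = 221 \frac{24}{\left(-25 - 15\right) - 18} = 221 \frac{24}{-40 - 18} = 221 \frac{24}{-58} = 221 \cdot 24 \left(- \frac{1}{58}\right) = 221 \left(- \frac{12}{29}\right) = - \frac{2652}{29}$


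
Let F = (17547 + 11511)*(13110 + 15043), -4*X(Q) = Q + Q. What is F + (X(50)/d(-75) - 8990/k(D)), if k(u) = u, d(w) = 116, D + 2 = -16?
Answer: 854065469651/1044 ≈ 8.1807e+8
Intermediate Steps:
D = -18 (D = -2 - 16 = -18)
X(Q) = -Q/2 (X(Q) = -(Q + Q)/4 = -Q/2)
F = 818069874 (F = 29058*28153 = 818069874)
F + (X(50)/d(-75) - 8990/k(D)) = 818069874 + (-½*50/116 - 8990/(-18)) = 818069874 + (-25*1/116 - 8990*(-1/18)) = 818069874 + (-25/116 + 4495/9) = 818069874 + 521195/1044 = 854065469651/1044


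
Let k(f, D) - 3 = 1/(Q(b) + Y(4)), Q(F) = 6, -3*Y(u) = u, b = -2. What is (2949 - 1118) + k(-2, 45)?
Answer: 25679/14 ≈ 1834.2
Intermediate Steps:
Y(u) = -u/3
k(f, D) = 45/14 (k(f, D) = 3 + 1/(6 - ⅓*4) = 3 + 1/(6 - 4/3) = 3 + 1/(14/3) = 3 + 3/14 = 45/14)
(2949 - 1118) + k(-2, 45) = (2949 - 1118) + 45/14 = 1831 + 45/14 = 25679/14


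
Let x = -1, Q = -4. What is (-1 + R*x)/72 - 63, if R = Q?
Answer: -1511/24 ≈ -62.958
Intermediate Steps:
R = -4
(-1 + R*x)/72 - 63 = (-1 - 4*(-1))/72 - 63 = (-1 + 4)/72 - 63 = (1/72)*3 - 63 = 1/24 - 63 = -1511/24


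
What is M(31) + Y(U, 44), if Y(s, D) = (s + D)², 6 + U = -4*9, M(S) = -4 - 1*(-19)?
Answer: 19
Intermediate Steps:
M(S) = 15 (M(S) = -4 + 19 = 15)
U = -42 (U = -6 - 4*9 = -6 - 36 = -42)
Y(s, D) = (D + s)²
M(31) + Y(U, 44) = 15 + (44 - 42)² = 15 + 2² = 15 + 4 = 19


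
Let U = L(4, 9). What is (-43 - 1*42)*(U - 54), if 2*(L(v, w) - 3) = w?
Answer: 7905/2 ≈ 3952.5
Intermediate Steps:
L(v, w) = 3 + w/2
U = 15/2 (U = 3 + (1/2)*9 = 3 + 9/2 = 15/2 ≈ 7.5000)
(-43 - 1*42)*(U - 54) = (-43 - 1*42)*(15/2 - 54) = (-43 - 42)*(-93/2) = -85*(-93/2) = 7905/2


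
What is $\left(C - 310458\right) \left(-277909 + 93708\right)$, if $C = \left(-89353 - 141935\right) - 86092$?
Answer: $115648387438$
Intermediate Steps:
$C = -317380$ ($C = -231288 - 86092 = -317380$)
$\left(C - 310458\right) \left(-277909 + 93708\right) = \left(-317380 - 310458\right) \left(-277909 + 93708\right) = \left(-627838\right) \left(-184201\right) = 115648387438$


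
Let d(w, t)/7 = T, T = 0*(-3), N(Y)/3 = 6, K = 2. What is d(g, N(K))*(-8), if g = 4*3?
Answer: 0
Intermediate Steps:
g = 12
N(Y) = 18 (N(Y) = 3*6 = 18)
T = 0
d(w, t) = 0 (d(w, t) = 7*0 = 0)
d(g, N(K))*(-8) = 0*(-8) = 0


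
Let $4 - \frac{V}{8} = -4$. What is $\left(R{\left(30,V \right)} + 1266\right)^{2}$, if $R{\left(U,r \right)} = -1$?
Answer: $1600225$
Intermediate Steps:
$V = 64$ ($V = 32 - -32 = 32 + 32 = 64$)
$\left(R{\left(30,V \right)} + 1266\right)^{2} = \left(-1 + 1266\right)^{2} = 1265^{2} = 1600225$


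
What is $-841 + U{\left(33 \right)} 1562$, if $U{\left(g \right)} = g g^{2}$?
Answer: $56132753$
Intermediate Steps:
$U{\left(g \right)} = g^{3}$
$-841 + U{\left(33 \right)} 1562 = -841 + 33^{3} \cdot 1562 = -841 + 35937 \cdot 1562 = -841 + 56133594 = 56132753$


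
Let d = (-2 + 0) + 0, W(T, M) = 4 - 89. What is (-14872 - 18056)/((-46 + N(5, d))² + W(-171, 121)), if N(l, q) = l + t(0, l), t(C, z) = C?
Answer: -392/19 ≈ -20.632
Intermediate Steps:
W(T, M) = -85
d = -2 (d = -2 + 0 = -2)
N(l, q) = l (N(l, q) = l + 0 = l)
(-14872 - 18056)/((-46 + N(5, d))² + W(-171, 121)) = (-14872 - 18056)/((-46 + 5)² - 85) = -32928/((-41)² - 85) = -32928/(1681 - 85) = -32928/1596 = -32928*1/1596 = -392/19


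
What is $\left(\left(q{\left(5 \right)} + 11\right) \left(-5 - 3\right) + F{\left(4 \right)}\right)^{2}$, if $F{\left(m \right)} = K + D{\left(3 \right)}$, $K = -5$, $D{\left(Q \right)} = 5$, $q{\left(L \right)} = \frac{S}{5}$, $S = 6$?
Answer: $\frac{238144}{25} \approx 9525.8$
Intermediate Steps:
$q{\left(L \right)} = \frac{6}{5}$
$F{\left(m \right)} = 0$ ($F{\left(m \right)} = -5 + 5 = 0$)
$\left(\left(q{\left(5 \right)} + 11\right) \left(-5 - 3\right) + F{\left(4 \right)}\right)^{2} = \left(\left(\frac{6}{5} + 11\right) \left(-5 - 3\right) + 0\right)^{2} = \left(\frac{61}{5} \left(-8\right) + 0\right)^{2} = \left(- \frac{488}{5} + 0\right)^{2} = \left(- \frac{488}{5}\right)^{2} = \frac{238144}{25}$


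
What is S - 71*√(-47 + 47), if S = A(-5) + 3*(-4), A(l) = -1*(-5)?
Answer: -7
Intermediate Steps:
A(l) = 5
S = -7 (S = 5 + 3*(-4) = 5 - 12 = -7)
S - 71*√(-47 + 47) = -7 - 71*√(-47 + 47) = -7 - 71*√0 = -7 - 71*0 = -7 + 0 = -7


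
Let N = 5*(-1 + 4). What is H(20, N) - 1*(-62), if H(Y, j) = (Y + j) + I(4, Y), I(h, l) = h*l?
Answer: 177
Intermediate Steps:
N = 15 (N = 5*3 = 15)
H(Y, j) = j + 5*Y (H(Y, j) = (Y + j) + 4*Y = j + 5*Y)
H(20, N) - 1*(-62) = (15 + 5*20) - 1*(-62) = (15 + 100) + 62 = 115 + 62 = 177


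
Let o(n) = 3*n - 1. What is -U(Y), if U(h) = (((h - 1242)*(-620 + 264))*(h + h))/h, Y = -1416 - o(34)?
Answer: -1964408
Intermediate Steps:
o(n) = -1 + 3*n
Y = -1517 (Y = -1416 - (-1 + 3*34) = -1416 - (-1 + 102) = -1416 - 1*101 = -1416 - 101 = -1517)
U(h) = 884304 - 712*h (U(h) = (((-1242 + h)*(-356))*(2*h))/h = ((442152 - 356*h)*(2*h))/h = (2*h*(442152 - 356*h))/h = 884304 - 712*h)
-U(Y) = -(884304 - 712*(-1517)) = -(884304 + 1080104) = -1*1964408 = -1964408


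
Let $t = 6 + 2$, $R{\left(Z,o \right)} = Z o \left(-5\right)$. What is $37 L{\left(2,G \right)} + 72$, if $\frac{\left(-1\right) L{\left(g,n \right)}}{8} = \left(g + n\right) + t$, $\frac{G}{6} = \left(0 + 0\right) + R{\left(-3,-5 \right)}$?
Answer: $130312$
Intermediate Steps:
$R{\left(Z,o \right)} = - 5 Z o$
$t = 8$
$G = -450$ ($G = 6 \left(\left(0 + 0\right) - \left(-15\right) \left(-5\right)\right) = 6 \left(0 - 75\right) = 6 \left(-75\right) = -450$)
$L{\left(g,n \right)} = -64 - 8 g - 8 n$ ($L{\left(g,n \right)} = - 8 \left(\left(g + n\right) + 8\right) = - 8 \left(8 + g + n\right) = -64 - 8 g - 8 n$)
$37 L{\left(2,G \right)} + 72 = 37 \left(-64 - 16 - -3600\right) + 72 = 37 \left(-64 - 16 + 3600\right) + 72 = 37 \cdot 3520 + 72 = 130240 + 72 = 130312$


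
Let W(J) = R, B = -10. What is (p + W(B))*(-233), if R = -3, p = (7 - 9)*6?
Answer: 3495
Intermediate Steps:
p = -12 (p = -2*6 = -12)
W(J) = -3
(p + W(B))*(-233) = (-12 - 3)*(-233) = -15*(-233) = 3495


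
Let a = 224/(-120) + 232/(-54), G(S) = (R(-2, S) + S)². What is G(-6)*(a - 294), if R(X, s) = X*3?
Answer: -648352/15 ≈ -43223.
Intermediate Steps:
R(X, s) = 3*X
G(S) = (-6 + S)² (G(S) = (3*(-2) + S)² = (-6 + S)²)
a = -832/135 (a = 224*(-1/120) + 232*(-1/54) = -28/15 - 116/27 = -832/135 ≈ -6.1630)
G(-6)*(a - 294) = (-6 - 6)²*(-832/135 - 294) = (-12)²*(-40522/135) = 144*(-40522/135) = -648352/15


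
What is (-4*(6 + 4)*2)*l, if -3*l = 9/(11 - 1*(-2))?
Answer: 240/13 ≈ 18.462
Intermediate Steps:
l = -3/13 (l = -3/(11 - 1*(-2)) = -3/(11 + 2) = -3/13 ≈ -0.23077)
(-4*(6 + 4)*2)*l = (-4*(6 + 4)*2)*(-3/13) = (-4*10*2)*(-3/13) = -40*2*(-3/13) = -80*(-3/13) = 240/13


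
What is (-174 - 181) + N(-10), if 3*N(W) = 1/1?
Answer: -1064/3 ≈ -354.67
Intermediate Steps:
N(W) = ⅓ (N(W) = (⅓)/1 = (⅓)*1 = ⅓)
(-174 - 181) + N(-10) = (-174 - 181) + ⅓ = -355 + ⅓ = -1064/3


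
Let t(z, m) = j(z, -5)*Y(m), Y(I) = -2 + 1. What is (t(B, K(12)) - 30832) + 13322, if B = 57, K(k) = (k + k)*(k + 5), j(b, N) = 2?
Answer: -17512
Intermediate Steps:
Y(I) = -1
K(k) = 2*k*(5 + k) (K(k) = (2*k)*(5 + k) = 2*k*(5 + k))
t(z, m) = -2 (t(z, m) = 2*(-1) = -2)
(t(B, K(12)) - 30832) + 13322 = (-2 - 30832) + 13322 = -30834 + 13322 = -17512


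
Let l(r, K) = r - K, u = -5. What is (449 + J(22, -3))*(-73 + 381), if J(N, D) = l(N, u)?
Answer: 146608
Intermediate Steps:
J(N, D) = 5 + N (J(N, D) = N - 1*(-5) = N + 5 = 5 + N)
(449 + J(22, -3))*(-73 + 381) = (449 + (5 + 22))*(-73 + 381) = (449 + 27)*308 = 476*308 = 146608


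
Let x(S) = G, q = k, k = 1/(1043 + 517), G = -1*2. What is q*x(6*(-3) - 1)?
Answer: -1/780 ≈ -0.0012821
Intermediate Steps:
G = -2
k = 1/1560 ≈ 0.00064103
q = 1/1560 ≈ 0.00064103
x(S) = -2
q*x(6*(-3) - 1) = (1/1560)*(-2) = -1/780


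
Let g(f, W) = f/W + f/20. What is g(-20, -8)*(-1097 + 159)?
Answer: -1407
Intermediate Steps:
g(f, W) = f/20 + f/W (g(f, W) = f/W + f*(1/20) = f/W + f/20 = f/20 + f/W)
g(-20, -8)*(-1097 + 159) = ((1/20)*(-20) - 20/(-8))*(-1097 + 159) = (-1 - 20*(-⅛))*(-938) = (-1 + 5/2)*(-938) = (3/2)*(-938) = -1407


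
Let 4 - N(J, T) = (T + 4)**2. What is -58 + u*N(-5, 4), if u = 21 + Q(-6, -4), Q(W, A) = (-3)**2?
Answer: -1858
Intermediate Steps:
Q(W, A) = 9
N(J, T) = 4 - (4 + T)**2 (N(J, T) = 4 - (T + 4)**2 = 4 - (4 + T)**2)
u = 30 (u = 21 + 9 = 30)
-58 + u*N(-5, 4) = -58 + 30*(4 - (4 + 4)**2) = -58 + 30*(4 - 1*8**2) = -58 + 30*(4 - 1*64) = -58 + 30*(4 - 64) = -58 + 30*(-60) = -58 - 1800 = -1858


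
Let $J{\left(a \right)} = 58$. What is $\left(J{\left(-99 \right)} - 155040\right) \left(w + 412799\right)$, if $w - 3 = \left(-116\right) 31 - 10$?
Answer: $-63418014472$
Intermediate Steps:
$w = -3603$ ($w = 3 - 3606 = -3603$)
$\left(J{\left(-99 \right)} - 155040\right) \left(w + 412799\right) = \left(58 - 155040\right) \left(-3603 + 412799\right) = \left(-154982\right) 409196 = -63418014472$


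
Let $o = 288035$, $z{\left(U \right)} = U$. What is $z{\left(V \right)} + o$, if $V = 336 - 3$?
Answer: $288368$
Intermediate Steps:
$V = 333$
$z{\left(V \right)} + o = 333 + 288035 = 288368$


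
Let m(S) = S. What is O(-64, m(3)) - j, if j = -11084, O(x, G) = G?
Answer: 11087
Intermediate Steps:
O(-64, m(3)) - j = 3 - 1*(-11084) = 3 + 11084 = 11087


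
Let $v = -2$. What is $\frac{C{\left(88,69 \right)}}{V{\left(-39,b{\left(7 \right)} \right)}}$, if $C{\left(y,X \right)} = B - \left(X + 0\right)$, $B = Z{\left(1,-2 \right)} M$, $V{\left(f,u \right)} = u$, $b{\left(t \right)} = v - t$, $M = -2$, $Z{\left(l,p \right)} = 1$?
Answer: $\frac{71}{9} \approx 7.8889$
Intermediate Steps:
$b{\left(t \right)} = -2 - t$
$B = -2$ ($B = 1 \left(-2\right) = -2$)
$C{\left(y,X \right)} = -2 - X$ ($C{\left(y,X \right)} = -2 - \left(X + 0\right) = -2 - X$)
$\frac{C{\left(88,69 \right)}}{V{\left(-39,b{\left(7 \right)} \right)}} = \frac{-2 - 69}{-2 - 7} = - \frac{71}{-9} = \left(-71\right) \left(- \frac{1}{9}\right) = \frac{71}{9}$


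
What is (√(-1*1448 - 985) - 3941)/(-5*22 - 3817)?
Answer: 563/561 - I*√2433/3927 ≈ 1.0036 - 0.012561*I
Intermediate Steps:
(√(-1*1448 - 985) - 3941)/(-5*22 - 3817) = (√(-1448 - 985) - 3941)/(-110 - 3817) = (√(-2433) - 3941)/(-3927) = (I*√2433 - 3941)*(-1/3927) = (-3941 + I*√2433)*(-1/3927) = 563/561 - I*√2433/3927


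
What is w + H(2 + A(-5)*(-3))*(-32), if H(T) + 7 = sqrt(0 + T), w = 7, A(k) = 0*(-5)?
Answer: 231 - 32*sqrt(2) ≈ 185.75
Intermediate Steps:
A(k) = 0
H(T) = -7 + sqrt(T) (H(T) = -7 + sqrt(0 + T) = -7 + sqrt(T))
w + H(2 + A(-5)*(-3))*(-32) = 7 + (-7 + sqrt(2 + 0*(-3)))*(-32) = 7 + (-7 + sqrt(2 + 0))*(-32) = 7 + (-7 + sqrt(2))*(-32) = 7 + (224 - 32*sqrt(2)) = 231 - 32*sqrt(2)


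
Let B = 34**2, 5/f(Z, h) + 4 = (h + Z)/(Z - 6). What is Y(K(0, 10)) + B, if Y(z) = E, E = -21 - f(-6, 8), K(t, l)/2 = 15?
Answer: 5681/5 ≈ 1136.2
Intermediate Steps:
f(Z, h) = 5/(-4 + (Z + h)/(-6 + Z)) (f(Z, h) = 5/(-4 + (h + Z)/(Z - 6)) = 5/(-4 + (Z + h)/(-6 + Z)))
K(t, l) = 30 (K(t, l) = 2*15 = 30)
E = -99/5 (E = -21 - 5*(-6 - 6)/(24 + 8 - 3*(-6)) = -21 - 5*(-12)/(24 + 8 + 18) = -21 - 5*(-12)/50 = -21 - 1*(-6/5) = -21 + 6/5 = -99/5 ≈ -19.800)
Y(z) = -99/5
B = 1156
Y(K(0, 10)) + B = -99/5 + 1156 = 5681/5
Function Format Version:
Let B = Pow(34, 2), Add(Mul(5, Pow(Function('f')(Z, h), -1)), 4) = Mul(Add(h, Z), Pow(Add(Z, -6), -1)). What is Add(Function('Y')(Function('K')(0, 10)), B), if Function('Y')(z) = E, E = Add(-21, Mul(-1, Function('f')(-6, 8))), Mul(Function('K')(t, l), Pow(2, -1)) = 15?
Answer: Rational(5681, 5) ≈ 1136.2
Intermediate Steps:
Function('f')(Z, h) = Mul(5, Pow(Add(-4, Mul(Pow(Add(-6, Z), -1), Add(Z, h))), -1)) (Function('f')(Z, h) = Mul(5, Pow(Add(-4, Mul(Add(h, Z), Pow(Add(Z, -6), -1))), -1)) = Mul(5, Pow(Add(-4, Mul(Add(Z, h), Pow(Add(-6, Z), -1))), -1)) = Mul(5, Pow(Add(-4, Mul(Pow(Add(-6, Z), -1), Add(Z, h))), -1)))
Function('K')(t, l) = 30 (Function('K')(t, l) = Mul(2, 15) = 30)
E = Rational(-99, 5) (E = Add(-21, Mul(-1, Mul(5, Pow(Add(24, 8, Mul(-3, -6)), -1), Add(-6, -6)))) = Add(-21, Mul(-1, Mul(5, Pow(Add(24, 8, 18), -1), -12))) = Add(-21, Mul(-1, Mul(5, Pow(50, -1), -12))) = Add(-21, Mul(-1, Mul(5, Rational(1, 50), -12))) = Add(-21, Mul(-1, Rational(-6, 5))) = Add(-21, Rational(6, 5)) = Rational(-99, 5) ≈ -19.800)
Function('Y')(z) = Rational(-99, 5)
B = 1156
Add(Function('Y')(Function('K')(0, 10)), B) = Add(Rational(-99, 5), 1156) = Rational(5681, 5)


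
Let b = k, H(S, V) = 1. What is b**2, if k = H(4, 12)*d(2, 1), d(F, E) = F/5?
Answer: 4/25 ≈ 0.16000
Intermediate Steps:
d(F, E) = F/5 (d(F, E) = F*(1/5) = F/5)
k = 2/5 (k = 1*((1/5)*2) = 1*(2/5) = 2/5 ≈ 0.40000)
b = 2/5 ≈ 0.40000
b**2 = (2/5)**2 = 4/25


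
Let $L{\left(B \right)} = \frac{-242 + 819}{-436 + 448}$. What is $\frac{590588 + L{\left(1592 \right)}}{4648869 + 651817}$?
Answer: $\frac{7087633}{63608232} \approx 0.11143$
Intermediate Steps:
$L{\left(B \right)} = \frac{577}{12}$
$\frac{590588 + L{\left(1592 \right)}}{4648869 + 651817} = \frac{590588 + \frac{577}{12}}{4648869 + 651817} = \frac{7087633}{12 \cdot 5300686} = \frac{7087633}{12} \cdot \frac{1}{5300686} = \frac{7087633}{63608232}$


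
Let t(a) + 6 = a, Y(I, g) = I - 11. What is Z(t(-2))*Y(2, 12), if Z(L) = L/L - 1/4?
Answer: -27/4 ≈ -6.7500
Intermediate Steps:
Y(I, g) = -11 + I
t(a) = -6 + a
Z(L) = 3/4 (Z(L) = 1 - 1*1/4 = 1 - 1/4 = 3/4)
Z(t(-2))*Y(2, 12) = 3*(-11 + 2)/4 = (3/4)*(-9) = -27/4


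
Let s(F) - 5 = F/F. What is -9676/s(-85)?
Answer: -4838/3 ≈ -1612.7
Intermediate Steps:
s(F) = 6 (s(F) = 5 + F/F = 5 + 1 = 6)
-9676/s(-85) = -9676/6 = -9676*1/6 = -4838/3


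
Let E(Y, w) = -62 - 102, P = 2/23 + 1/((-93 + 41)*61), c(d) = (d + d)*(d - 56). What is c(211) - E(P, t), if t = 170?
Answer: 65574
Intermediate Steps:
c(d) = 2*d*(-56 + d) (c(d) = (2*d)*(-56 + d) = 2*d*(-56 + d))
P = 6321/72956 (P = 2*(1/23) + (1/61)/(-52) = 2/23 - 1/52*1/61 = 2/23 - 1/3172 = 6321/72956 ≈ 0.086641)
E(Y, w) = -164
c(211) - E(P, t) = 2*211*(-56 + 211) - 1*(-164) = 2*211*155 + 164 = 65410 + 164 = 65574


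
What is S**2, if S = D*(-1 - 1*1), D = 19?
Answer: 1444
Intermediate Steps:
S = -38 (S = 19*(-1 - 1*1) = 19*(-1 - 1) = 19*(-2) = -38)
S**2 = (-38)**2 = 1444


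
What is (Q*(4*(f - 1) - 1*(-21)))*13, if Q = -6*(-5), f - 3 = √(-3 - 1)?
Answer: 11310 + 3120*I ≈ 11310.0 + 3120.0*I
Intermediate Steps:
f = 3 + 2*I (f = 3 + √(-3 - 1) = 3 + √(-4) = 3 + 2*I ≈ 3.0 + 2.0*I)
Q = 30
(Q*(4*(f - 1) - 1*(-21)))*13 = (30*(4*((3 + 2*I) - 1) - 1*(-21)))*13 = (30*(4*(2 + 2*I) + 21))*13 = (30*((8 + 8*I) + 21))*13 = (30*(29 + 8*I))*13 = (870 + 240*I)*13 = 11310 + 3120*I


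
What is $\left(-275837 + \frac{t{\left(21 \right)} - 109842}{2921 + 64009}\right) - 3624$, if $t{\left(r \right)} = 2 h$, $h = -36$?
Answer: $- \frac{3117405774}{11155} \approx -2.7946 \cdot 10^{5}$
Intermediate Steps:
$t{\left(r \right)} = -72$ ($t{\left(r \right)} = 2 \left(-36\right) = -72$)
$\left(-275837 + \frac{t{\left(21 \right)} - 109842}{2921 + 64009}\right) - 3624 = \left(-275837 + \frac{-72 - 109842}{2921 + 64009}\right) - 3624 = \left(-275837 - \frac{109914}{66930}\right) - 3624 = \left(-275837 - \frac{18319}{11155}\right) - 3624 = - \frac{3076980054}{11155} - 3624 = - \frac{3117405774}{11155}$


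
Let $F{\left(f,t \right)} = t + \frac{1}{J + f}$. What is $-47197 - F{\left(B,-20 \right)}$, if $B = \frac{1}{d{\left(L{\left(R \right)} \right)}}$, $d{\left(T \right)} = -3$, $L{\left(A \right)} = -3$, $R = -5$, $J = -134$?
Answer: $- \frac{19012328}{403} \approx -47177.0$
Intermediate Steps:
$B = - \frac{1}{3}$ ($B = \frac{1}{-3} = - \frac{1}{3} \approx -0.33333$)
$F{\left(f,t \right)} = t + \frac{1}{-134 + f}$
$-47197 - F{\left(B,-20 \right)} = -47197 - \frac{1 - -2680 - - \frac{20}{3}}{-134 - \frac{1}{3}} = -47197 - \frac{1 + 2680 + \frac{20}{3}}{- \frac{403}{3}} = -47197 - \left(- \frac{3}{403}\right) \frac{8063}{3} = -47197 - - \frac{8063}{403} = -47197 + \frac{8063}{403} = - \frac{19012328}{403}$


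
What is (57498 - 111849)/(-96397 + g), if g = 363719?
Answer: -4941/24302 ≈ -0.20332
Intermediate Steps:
(57498 - 111849)/(-96397 + g) = (57498 - 111849)/(-96397 + 363719) = -54351/267322 = -54351*1/267322 = -4941/24302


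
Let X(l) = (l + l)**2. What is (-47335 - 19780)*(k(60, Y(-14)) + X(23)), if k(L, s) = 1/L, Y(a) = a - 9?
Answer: -1704197503/12 ≈ -1.4202e+8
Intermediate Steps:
Y(a) = -9 + a
X(l) = 4*l**2 (X(l) = (2*l)**2 = 4*l**2)
(-47335 - 19780)*(k(60, Y(-14)) + X(23)) = (-47335 - 19780)*(1/60 + 4*23**2) = -67115*(1/60 + 4*529) = -67115*(1/60 + 2116) = -67115*126961/60 = -1704197503/12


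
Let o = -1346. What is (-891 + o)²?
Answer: 5004169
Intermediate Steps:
(-891 + o)² = (-891 - 1346)² = (-2237)² = 5004169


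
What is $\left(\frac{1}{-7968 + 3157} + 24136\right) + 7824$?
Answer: $\frac{153759559}{4811} \approx 31960.0$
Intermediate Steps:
$\left(\frac{1}{-7968 + 3157} + 24136\right) + 7824 = \left(\frac{1}{-4811} + 24136\right) + 7824 = \left(- \frac{1}{4811} + 24136\right) + 7824 = \frac{116118295}{4811} + 7824 = \frac{153759559}{4811}$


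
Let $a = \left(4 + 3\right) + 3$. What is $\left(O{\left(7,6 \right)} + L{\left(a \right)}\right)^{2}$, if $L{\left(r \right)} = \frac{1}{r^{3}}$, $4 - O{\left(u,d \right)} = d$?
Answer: $\frac{3996001}{1000000} \approx 3.996$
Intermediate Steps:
$O{\left(u,d \right)} = 4 - d$
$a = 10$ ($a = 7 + 3 = 10$)
$L{\left(r \right)} = \frac{1}{r^{3}}$
$\left(O{\left(7,6 \right)} + L{\left(a \right)}\right)^{2} = \left(\left(4 - 6\right) + \frac{1}{1000}\right)^{2} = \left(-2 + \frac{1}{1000}\right)^{2} = \left(- \frac{1999}{1000}\right)^{2} = \frac{3996001}{1000000}$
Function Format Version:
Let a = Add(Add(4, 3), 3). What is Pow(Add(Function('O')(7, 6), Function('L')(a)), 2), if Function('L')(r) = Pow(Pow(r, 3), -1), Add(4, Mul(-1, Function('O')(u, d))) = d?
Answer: Rational(3996001, 1000000) ≈ 3.9960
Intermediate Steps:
Function('O')(u, d) = Add(4, Mul(-1, d))
a = 10 (a = Add(7, 3) = 10)
Function('L')(r) = Pow(r, -3)
Pow(Add(Function('O')(7, 6), Function('L')(a)), 2) = Pow(Add(Add(4, Mul(-1, 6)), Pow(10, -3)), 2) = Pow(Add(Add(4, -6), Rational(1, 1000)), 2) = Pow(Add(-2, Rational(1, 1000)), 2) = Pow(Rational(-1999, 1000), 2) = Rational(3996001, 1000000)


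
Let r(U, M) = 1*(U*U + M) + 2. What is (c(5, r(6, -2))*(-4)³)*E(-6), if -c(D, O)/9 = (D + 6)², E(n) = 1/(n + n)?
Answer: -5808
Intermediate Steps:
E(n) = 1/(2*n)
r(U, M) = 2 + M + U² (r(U, M) = 1*(U² + M) + 2 = 1*(M + U²) + 2 = (M + U²) + 2 = 2 + M + U²)
c(D, O) = -9*(6 + D)² (c(D, O) = -9*(D + 6)² = -9*(6 + D)²)
(c(5, r(6, -2))*(-4)³)*E(-6) = (-9*(6 + 5)²*(-4)³)*((½)/(-6)) = (-9*11²*(-64))*((½)*(-⅙)) = (-9*121*(-64))*(-1/12) = -1089*(-64)*(-1/12) = 69696*(-1/12) = -5808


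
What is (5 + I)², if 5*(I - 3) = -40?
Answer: 0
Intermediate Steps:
I = -5 (I = 3 + (⅕)*(-40) = 3 - 8 = -5)
(5 + I)² = (5 - 5)² = 0² = 0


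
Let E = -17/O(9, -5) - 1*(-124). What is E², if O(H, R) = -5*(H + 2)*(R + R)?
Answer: 4648921489/302500 ≈ 15368.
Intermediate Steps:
O(H, R) = -10*R*(2 + H) (O(H, R) = -5*(2 + H)*2*R = -10*R*(2 + H))
E = 68183/550 (E = -17*1/(50*(2 + 9)) - 1*(-124) = -17/((-10*(-5)*11)) + 124 = -17/550 + 124 = 68183/550 ≈ 123.97)
E² = (68183/550)² = 4648921489/302500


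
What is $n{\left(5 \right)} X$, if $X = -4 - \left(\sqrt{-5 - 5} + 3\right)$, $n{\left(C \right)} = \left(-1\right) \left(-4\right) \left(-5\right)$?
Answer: $140 + 20 i \sqrt{10} \approx 140.0 + 63.246 i$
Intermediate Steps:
$n{\left(C \right)} = -20$ ($n{\left(C \right)} = 4 \left(-5\right) = -20$)
$X = -7 - i \sqrt{10}$ ($X = -4 - \left(\sqrt{-10} + 3\right) = -4 - \left(i \sqrt{10} + 3\right) = -4 - \left(3 + i \sqrt{10}\right) = -7 - i \sqrt{10} \approx -7.0 - 3.1623 i$)
$n{\left(5 \right)} X = - 20 \left(-7 - i \sqrt{10}\right) = 140 + 20 i \sqrt{10}$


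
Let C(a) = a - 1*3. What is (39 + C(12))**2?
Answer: 2304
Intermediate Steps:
C(a) = -3 + a (C(a) = a - 3 = -3 + a)
(39 + C(12))**2 = (39 + (-3 + 12))**2 = (39 + 9)**2 = 48**2 = 2304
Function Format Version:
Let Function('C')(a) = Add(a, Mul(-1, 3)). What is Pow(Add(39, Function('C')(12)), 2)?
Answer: 2304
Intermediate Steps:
Function('C')(a) = Add(-3, a) (Function('C')(a) = Add(a, -3) = Add(-3, a))
Pow(Add(39, Function('C')(12)), 2) = Pow(Add(39, Add(-3, 12)), 2) = Pow(Add(39, 9), 2) = Pow(48, 2) = 2304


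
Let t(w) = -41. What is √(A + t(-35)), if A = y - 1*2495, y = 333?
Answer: I*√2203 ≈ 46.936*I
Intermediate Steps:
A = -2162 (A = 333 - 1*2495 = 333 - 2495 = -2162)
√(A + t(-35)) = √(-2162 - 41) = √(-2203) = I*√2203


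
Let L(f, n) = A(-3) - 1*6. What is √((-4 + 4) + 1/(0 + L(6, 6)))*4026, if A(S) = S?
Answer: 1342*I ≈ 1342.0*I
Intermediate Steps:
L(f, n) = -9 (L(f, n) = -3 - 1*6 = -3 - 6 = -9)
√((-4 + 4) + 1/(0 + L(6, 6)))*4026 = √((-4 + 4) + 1/(0 - 9))*4026 = √(0 + 1/(-9))*4026 = √(0 - ⅑)*4026 = √(-⅑)*4026 = (I/3)*4026 = 1342*I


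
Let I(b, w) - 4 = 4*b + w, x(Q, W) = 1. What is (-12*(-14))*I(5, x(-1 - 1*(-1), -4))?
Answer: 4200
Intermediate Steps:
I(b, w) = 4 + w + 4*b (I(b, w) = 4 + (4*b + w) = 4 + (w + 4*b) = 4 + w + 4*b)
(-12*(-14))*I(5, x(-1 - 1*(-1), -4)) = (-12*(-14))*(4 + 1 + 4*5) = 168*(4 + 1 + 20) = 168*25 = 4200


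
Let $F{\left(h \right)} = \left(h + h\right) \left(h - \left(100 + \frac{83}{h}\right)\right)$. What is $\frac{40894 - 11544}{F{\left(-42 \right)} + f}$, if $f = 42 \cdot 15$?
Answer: $\frac{14675}{6196} \approx 2.3685$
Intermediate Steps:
$f = 630$
$F{\left(h \right)} = 2 h \left(-100 + h - \frac{83}{h}\right)$ ($F{\left(h \right)} = 2 h \left(h - \left(100 + \frac{83}{h}\right)\right) = 2 h \left(-100 + h - \frac{83}{h}\right)$)
$\frac{40894 - 11544}{F{\left(-42 \right)} + f} = \frac{40894 - 11544}{\left(-166 - -8400 + 2 \left(-42\right)^{2}\right) + 630} = \frac{29350}{\left(-166 + 8400 + 2 \cdot 1764\right) + 630} = \frac{29350}{\left(-166 + 8400 + 3528\right) + 630} = \frac{29350}{11762 + 630} = \frac{29350}{12392} = 29350 \cdot \frac{1}{12392} = \frac{14675}{6196}$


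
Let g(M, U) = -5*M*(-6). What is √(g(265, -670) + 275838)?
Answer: 6*√7883 ≈ 532.72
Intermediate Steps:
g(M, U) = 30*M
√(g(265, -670) + 275838) = √(30*265 + 275838) = √(7950 + 275838) = √283788 = 6*√7883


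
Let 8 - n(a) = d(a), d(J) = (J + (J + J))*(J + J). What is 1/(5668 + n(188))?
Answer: -1/206388 ≈ -4.8452e-6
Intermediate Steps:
d(J) = 6*J² (d(J) = (J + 2*J)*(2*J) = (3*J)*(2*J) = 6*J²)
n(a) = 8 - 6*a²
1/(5668 + n(188)) = 1/(5668 + (8 - 6*188²)) = 1/(5668 + (8 - 6*35344)) = 1/(5668 + (8 - 212064)) = 1/(5668 - 212056) = 1/(-206388) = -1/206388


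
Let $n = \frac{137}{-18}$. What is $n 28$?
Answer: $- \frac{1918}{9} \approx -213.11$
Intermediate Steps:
$n = - \frac{137}{18}$ ($n = 137 \left(- \frac{1}{18}\right) = - \frac{137}{18} \approx -7.6111$)
$n 28 = \left(- \frac{137}{18}\right) 28 = - \frac{1918}{9}$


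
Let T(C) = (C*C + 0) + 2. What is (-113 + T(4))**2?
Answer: 9025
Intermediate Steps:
T(C) = 2 + C**2 (T(C) = (C**2 + 0) + 2 = C**2 + 2 = 2 + C**2)
(-113 + T(4))**2 = (-113 + (2 + 4**2))**2 = (-113 + (2 + 16))**2 = (-113 + 18)**2 = (-95)**2 = 9025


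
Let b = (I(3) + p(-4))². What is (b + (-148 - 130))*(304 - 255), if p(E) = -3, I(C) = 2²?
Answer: -13573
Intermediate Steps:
I(C) = 4
b = 1 (b = (4 - 3)² = 1² = 1)
(b + (-148 - 130))*(304 - 255) = (1 + (-148 - 130))*(304 - 255) = (1 - 278)*49 = -277*49 = -13573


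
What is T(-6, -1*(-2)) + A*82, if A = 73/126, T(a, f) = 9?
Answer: 3560/63 ≈ 56.508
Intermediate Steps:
A = 73/126 (A = 73*(1/126) = 73/126 ≈ 0.57936)
T(-6, -1*(-2)) + A*82 = 9 + (73/126)*82 = 9 + 2993/63 = 3560/63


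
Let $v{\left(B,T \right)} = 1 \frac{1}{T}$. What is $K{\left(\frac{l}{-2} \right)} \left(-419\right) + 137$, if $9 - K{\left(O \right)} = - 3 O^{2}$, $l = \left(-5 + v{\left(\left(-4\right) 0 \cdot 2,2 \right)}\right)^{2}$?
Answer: $- \frac{8479753}{64} \approx -1.325 \cdot 10^{5}$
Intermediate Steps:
$v{\left(B,T \right)} = \frac{1}{T}$
$l = \frac{81}{4}$ ($l = \left(-5 + \frac{1}{2}\right)^{2} = \left(- \frac{9}{2}\right)^{2} = \frac{81}{4} \approx 20.25$)
$K{\left(O \right)} = 9 + 3 O^{2}$ ($K{\left(O \right)} = 9 - - 3 O^{2} = 9 + 3 O^{2}$)
$K{\left(\frac{l}{-2} \right)} \left(-419\right) + 137 = \left(9 + 3 \left(\frac{81}{4 \left(-2\right)}\right)^{2}\right) \left(-419\right) + 137 = \left(9 + 3 \left(\frac{81}{4} \left(- \frac{1}{2}\right)\right)^{2}\right) \left(-419\right) + 137 = \left(9 + 3 \left(- \frac{81}{8}\right)^{2}\right) \left(-419\right) + 137 = \left(9 + 3 \cdot \frac{6561}{64}\right) \left(-419\right) + 137 = \left(9 + \frac{19683}{64}\right) \left(-419\right) + 137 = \frac{20259}{64} \left(-419\right) + 137 = - \frac{8488521}{64} + 137 = - \frac{8479753}{64}$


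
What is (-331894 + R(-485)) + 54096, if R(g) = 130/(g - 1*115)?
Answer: -16667893/60 ≈ -2.7780e+5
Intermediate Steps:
R(g) = 130/(-115 + g) (R(g) = 130/(g - 115) = 130/(-115 + g))
(-331894 + R(-485)) + 54096 = (-331894 + 130/(-115 - 485)) + 54096 = (-331894 + 130/(-600)) + 54096 = (-331894 + 130*(-1/600)) + 54096 = (-331894 - 13/60) + 54096 = -19913653/60 + 54096 = -16667893/60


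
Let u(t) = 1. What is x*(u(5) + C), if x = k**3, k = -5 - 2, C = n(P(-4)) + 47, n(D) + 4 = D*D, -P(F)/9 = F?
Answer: -459620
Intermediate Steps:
P(F) = -9*F
n(D) = -4 + D**2 (n(D) = -4 + D*D = -4 + D**2)
C = 1339 (C = (-4 + (-9*(-4))**2) + 47 = (-4 + 36**2) + 47 = (-4 + 1296) + 47 = 1292 + 47 = 1339)
k = -7
x = -343 (x = (-7)**3 = -343)
x*(u(5) + C) = -343*(1 + 1339) = -343*1340 = -459620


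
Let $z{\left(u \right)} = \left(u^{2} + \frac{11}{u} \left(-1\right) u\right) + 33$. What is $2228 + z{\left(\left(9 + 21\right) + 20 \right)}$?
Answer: $4750$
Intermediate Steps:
$z{\left(u \right)} = 22 + u^{2}$ ($z{\left(u \right)} = \left(u^{2} + - \frac{11}{u} u\right) + 33 = \left(u^{2} - 11\right) + 33 = \left(-11 + u^{2}\right) + 33 = 22 + u^{2}$)
$2228 + z{\left(\left(9 + 21\right) + 20 \right)} = 2228 + \left(22 + \left(\left(9 + 21\right) + 20\right)^{2}\right) = 2228 + \left(22 + \left(30 + 20\right)^{2}\right) = 2228 + \left(22 + 50^{2}\right) = 2228 + \left(22 + 2500\right) = 2228 + 2522 = 4750$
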